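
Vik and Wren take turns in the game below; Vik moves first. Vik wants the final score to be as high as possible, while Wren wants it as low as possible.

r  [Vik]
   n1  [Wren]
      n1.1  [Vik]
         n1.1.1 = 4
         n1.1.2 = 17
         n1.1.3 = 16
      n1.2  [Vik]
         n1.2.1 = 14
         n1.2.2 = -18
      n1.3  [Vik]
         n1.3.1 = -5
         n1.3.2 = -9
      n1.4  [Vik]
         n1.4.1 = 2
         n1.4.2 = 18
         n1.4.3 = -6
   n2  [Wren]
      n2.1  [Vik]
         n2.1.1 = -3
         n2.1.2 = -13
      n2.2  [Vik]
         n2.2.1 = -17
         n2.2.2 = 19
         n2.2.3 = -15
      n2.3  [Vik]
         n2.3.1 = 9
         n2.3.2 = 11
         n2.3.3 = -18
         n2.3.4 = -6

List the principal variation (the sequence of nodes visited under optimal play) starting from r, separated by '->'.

n1.1 (Vik): max(4, 17, 16) = 17
n1.2 (Vik): max(14, -18) = 14
n1.3 (Vik): max(-5, -9) = -5
n1.4 (Vik): max(2, 18, -6) = 18
n1 (Wren): min(17, 14, -5, 18) = -5
n2.1 (Vik): max(-3, -13) = -3
n2.2 (Vik): max(-17, 19, -15) = 19
n2.3 (Vik): max(9, 11, -18, -6) = 11
n2 (Wren): min(-3, 19, 11) = -3
r (Vik): max(-5, -3) = -3
At r, Vik picks n2 (highest: -3).
At n2, Wren picks n2.1 (lowest: -3).
At n2.1, Vik picks n2.1.1 (highest: -3).
Terminal value -3.

r -> n2 -> n2.1 -> n2.1.1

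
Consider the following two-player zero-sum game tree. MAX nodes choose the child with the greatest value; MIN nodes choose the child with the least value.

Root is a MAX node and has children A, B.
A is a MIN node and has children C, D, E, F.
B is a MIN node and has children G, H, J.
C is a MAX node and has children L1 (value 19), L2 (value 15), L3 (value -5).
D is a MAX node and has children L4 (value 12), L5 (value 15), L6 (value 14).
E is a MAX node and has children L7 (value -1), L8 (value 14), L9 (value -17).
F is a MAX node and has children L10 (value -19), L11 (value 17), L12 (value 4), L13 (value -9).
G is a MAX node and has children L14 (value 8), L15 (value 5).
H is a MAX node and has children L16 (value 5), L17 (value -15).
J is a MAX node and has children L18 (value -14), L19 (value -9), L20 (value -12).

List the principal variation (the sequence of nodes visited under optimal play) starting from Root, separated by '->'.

C (MAX): max(19, 15, -5) = 19
D (MAX): max(12, 15, 14) = 15
E (MAX): max(-1, 14, -17) = 14
F (MAX): max(-19, 17, 4, -9) = 17
A (MIN): min(19, 15, 14, 17) = 14
G (MAX): max(8, 5) = 8
H (MAX): max(5, -15) = 5
J (MAX): max(-14, -9, -12) = -9
B (MIN): min(8, 5, -9) = -9
Root (MAX): max(14, -9) = 14
At Root, MAX picks A (highest: 14).
At A, MIN picks E (lowest: 14).
At E, MAX picks L8 (highest: 14).
Terminal value 14.

Root -> A -> E -> L8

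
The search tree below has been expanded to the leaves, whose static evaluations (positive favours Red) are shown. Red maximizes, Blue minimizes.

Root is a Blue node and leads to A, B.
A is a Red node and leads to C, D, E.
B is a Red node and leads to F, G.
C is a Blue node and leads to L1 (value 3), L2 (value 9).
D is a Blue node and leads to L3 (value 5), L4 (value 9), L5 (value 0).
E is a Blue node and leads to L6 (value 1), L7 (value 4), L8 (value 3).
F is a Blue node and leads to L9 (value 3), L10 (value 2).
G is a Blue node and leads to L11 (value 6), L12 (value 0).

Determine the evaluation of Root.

2

C (Blue): min(3, 9) = 3
D (Blue): min(5, 9, 0) = 0
E (Blue): min(1, 4, 3) = 1
A (Red): max(3, 0, 1) = 3
F (Blue): min(3, 2) = 2
G (Blue): min(6, 0) = 0
B (Red): max(2, 0) = 2
Root (Blue): min(3, 2) = 2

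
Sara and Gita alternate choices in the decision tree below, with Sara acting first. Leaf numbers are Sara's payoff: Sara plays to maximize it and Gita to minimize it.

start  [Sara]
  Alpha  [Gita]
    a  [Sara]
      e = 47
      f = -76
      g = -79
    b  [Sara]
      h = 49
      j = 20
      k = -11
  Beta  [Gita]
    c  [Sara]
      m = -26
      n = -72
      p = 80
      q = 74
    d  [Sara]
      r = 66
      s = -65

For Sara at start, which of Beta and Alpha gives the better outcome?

Beta

c (Sara): max(-26, -72, 80, 74) = 80
d (Sara): max(66, -65) = 66
Beta (Gita): min(80, 66) = 66
a (Sara): max(47, -76, -79) = 47
b (Sara): max(49, 20, -11) = 49
Alpha (Gita): min(47, 49) = 47
Sara prefers the higher value; Beta=66, Alpha=47. Beta is better since 66 > 47.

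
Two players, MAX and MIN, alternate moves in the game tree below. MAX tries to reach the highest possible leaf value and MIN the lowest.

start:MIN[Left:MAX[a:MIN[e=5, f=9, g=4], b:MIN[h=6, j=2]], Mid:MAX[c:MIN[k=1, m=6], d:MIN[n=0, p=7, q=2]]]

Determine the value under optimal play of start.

a (MIN): min(5, 9, 4) = 4
b (MIN): min(6, 2) = 2
Left (MAX): max(4, 2) = 4
c (MIN): min(1, 6) = 1
d (MIN): min(0, 7, 2) = 0
Mid (MAX): max(1, 0) = 1
start (MIN): min(4, 1) = 1

1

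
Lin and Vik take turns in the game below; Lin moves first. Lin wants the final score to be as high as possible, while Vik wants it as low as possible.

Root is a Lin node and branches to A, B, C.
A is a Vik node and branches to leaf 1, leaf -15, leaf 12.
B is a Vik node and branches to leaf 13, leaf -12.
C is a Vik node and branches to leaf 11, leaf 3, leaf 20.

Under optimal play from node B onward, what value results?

B (Vik): min(13, -12) = -12

-12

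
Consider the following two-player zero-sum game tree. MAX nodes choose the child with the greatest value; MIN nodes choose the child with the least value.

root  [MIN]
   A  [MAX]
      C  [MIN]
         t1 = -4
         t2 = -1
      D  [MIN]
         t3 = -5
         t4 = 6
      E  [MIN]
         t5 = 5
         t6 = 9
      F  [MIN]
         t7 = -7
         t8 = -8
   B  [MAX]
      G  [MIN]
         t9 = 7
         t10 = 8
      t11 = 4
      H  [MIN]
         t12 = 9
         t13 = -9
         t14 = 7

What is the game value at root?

5

C (MIN): min(-4, -1) = -4
D (MIN): min(-5, 6) = -5
E (MIN): min(5, 9) = 5
F (MIN): min(-7, -8) = -8
A (MAX): max(-4, -5, 5, -8) = 5
G (MIN): min(7, 8) = 7
H (MIN): min(9, -9, 7) = -9
B (MAX): max(7, 4, -9) = 7
root (MIN): min(5, 7) = 5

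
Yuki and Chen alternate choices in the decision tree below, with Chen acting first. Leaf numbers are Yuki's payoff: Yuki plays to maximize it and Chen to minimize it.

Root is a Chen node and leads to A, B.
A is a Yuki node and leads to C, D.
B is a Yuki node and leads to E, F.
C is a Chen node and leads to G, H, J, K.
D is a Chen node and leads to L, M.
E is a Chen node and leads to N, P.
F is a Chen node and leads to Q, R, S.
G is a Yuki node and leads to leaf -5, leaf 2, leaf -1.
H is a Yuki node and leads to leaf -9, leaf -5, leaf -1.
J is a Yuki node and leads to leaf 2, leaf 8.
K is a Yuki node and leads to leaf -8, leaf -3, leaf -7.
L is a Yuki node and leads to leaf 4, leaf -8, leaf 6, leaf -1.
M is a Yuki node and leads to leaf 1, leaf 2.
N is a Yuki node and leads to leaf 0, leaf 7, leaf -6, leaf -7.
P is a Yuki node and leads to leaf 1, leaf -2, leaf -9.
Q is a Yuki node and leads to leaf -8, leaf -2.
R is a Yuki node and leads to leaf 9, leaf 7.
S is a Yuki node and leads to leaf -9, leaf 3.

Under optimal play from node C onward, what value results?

-3

G (Yuki): max(-5, 2, -1) = 2
H (Yuki): max(-9, -5, -1) = -1
J (Yuki): max(2, 8) = 8
K (Yuki): max(-8, -3, -7) = -3
C (Chen): min(2, -1, 8, -3) = -3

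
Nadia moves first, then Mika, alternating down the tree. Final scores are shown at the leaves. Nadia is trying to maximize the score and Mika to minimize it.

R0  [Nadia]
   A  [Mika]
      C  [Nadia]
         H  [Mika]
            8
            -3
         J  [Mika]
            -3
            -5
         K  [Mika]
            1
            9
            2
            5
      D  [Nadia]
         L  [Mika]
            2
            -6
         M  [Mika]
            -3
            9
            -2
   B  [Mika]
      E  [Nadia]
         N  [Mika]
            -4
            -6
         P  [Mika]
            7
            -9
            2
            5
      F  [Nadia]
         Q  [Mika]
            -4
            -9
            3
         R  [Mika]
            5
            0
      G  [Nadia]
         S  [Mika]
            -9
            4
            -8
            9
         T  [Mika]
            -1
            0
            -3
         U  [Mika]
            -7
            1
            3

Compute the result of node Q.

-9

Q (Mika): min(-4, -9, 3) = -9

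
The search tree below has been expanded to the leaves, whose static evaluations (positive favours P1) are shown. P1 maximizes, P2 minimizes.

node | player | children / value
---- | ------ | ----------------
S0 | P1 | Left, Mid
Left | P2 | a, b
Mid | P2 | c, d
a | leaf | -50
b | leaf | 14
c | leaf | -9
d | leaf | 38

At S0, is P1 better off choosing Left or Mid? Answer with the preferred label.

Left (P2): min(-50, 14) = -50
Mid (P2): min(-9, 38) = -9
P1 prefers the higher value; Left=-50, Mid=-9. Mid is better since -9 > -50.

Mid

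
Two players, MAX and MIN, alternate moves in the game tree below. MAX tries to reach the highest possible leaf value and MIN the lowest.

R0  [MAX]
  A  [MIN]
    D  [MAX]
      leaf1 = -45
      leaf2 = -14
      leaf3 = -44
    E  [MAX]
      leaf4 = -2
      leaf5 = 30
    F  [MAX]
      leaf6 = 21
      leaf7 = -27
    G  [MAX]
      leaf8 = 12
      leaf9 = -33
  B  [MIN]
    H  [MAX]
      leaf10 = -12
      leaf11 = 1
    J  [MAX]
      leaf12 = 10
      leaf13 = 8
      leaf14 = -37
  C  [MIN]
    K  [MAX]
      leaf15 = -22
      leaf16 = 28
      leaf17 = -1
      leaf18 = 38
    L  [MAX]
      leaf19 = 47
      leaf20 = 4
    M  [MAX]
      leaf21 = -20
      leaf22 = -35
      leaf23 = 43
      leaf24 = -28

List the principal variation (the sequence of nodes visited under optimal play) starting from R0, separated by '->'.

D (MAX): max(-45, -14, -44) = -14
E (MAX): max(-2, 30) = 30
F (MAX): max(21, -27) = 21
G (MAX): max(12, -33) = 12
A (MIN): min(-14, 30, 21, 12) = -14
H (MAX): max(-12, 1) = 1
J (MAX): max(10, 8, -37) = 10
B (MIN): min(1, 10) = 1
K (MAX): max(-22, 28, -1, 38) = 38
L (MAX): max(47, 4) = 47
M (MAX): max(-20, -35, 43, -28) = 43
C (MIN): min(38, 47, 43) = 38
R0 (MAX): max(-14, 1, 38) = 38
At R0, MAX picks C (highest: 38).
At C, MIN picks K (lowest: 38).
At K, MAX picks leaf18 (highest: 38).
Terminal value 38.

R0 -> C -> K -> leaf18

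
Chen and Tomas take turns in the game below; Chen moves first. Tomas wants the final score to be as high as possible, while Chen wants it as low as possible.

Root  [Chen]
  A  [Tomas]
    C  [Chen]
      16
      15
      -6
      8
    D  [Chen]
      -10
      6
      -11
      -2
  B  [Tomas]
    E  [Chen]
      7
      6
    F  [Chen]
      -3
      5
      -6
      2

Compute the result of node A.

-6

C (Chen): min(16, 15, -6, 8) = -6
D (Chen): min(-10, 6, -11, -2) = -11
A (Tomas): max(-6, -11) = -6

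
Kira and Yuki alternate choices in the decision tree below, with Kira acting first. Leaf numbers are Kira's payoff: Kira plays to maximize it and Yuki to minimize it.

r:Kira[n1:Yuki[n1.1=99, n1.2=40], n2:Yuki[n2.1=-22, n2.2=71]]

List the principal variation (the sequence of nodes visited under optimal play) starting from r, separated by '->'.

r -> n1 -> n1.2

n1 (Yuki): min(99, 40) = 40
n2 (Yuki): min(-22, 71) = -22
r (Kira): max(40, -22) = 40
At r, Kira picks n1 (highest: 40).
At n1, Yuki picks n1.2 (lowest: 40).
Terminal value 40.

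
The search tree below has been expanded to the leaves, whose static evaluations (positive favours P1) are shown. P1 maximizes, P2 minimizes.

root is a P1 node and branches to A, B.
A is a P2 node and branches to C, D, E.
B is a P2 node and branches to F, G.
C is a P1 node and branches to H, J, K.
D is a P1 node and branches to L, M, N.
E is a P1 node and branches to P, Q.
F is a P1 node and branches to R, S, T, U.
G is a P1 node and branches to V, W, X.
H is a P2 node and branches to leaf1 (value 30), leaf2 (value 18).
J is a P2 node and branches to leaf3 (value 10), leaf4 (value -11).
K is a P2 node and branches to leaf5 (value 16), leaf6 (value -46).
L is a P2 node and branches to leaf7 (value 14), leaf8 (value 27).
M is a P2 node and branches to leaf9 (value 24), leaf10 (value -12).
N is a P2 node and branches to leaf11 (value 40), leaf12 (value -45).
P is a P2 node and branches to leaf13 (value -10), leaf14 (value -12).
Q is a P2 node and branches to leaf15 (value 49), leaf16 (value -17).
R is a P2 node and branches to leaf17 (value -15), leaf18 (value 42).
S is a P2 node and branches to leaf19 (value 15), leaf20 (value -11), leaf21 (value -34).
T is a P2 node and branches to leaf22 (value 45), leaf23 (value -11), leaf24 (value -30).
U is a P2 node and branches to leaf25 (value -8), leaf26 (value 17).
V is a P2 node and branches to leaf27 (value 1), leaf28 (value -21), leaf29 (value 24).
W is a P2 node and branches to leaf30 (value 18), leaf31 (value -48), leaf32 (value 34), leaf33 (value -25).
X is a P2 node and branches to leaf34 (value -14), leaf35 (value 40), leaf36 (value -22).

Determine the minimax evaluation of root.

H (P2): min(30, 18) = 18
J (P2): min(10, -11) = -11
K (P2): min(16, -46) = -46
C (P1): max(18, -11, -46) = 18
L (P2): min(14, 27) = 14
M (P2): min(24, -12) = -12
N (P2): min(40, -45) = -45
D (P1): max(14, -12, -45) = 14
P (P2): min(-10, -12) = -12
Q (P2): min(49, -17) = -17
E (P1): max(-12, -17) = -12
A (P2): min(18, 14, -12) = -12
R (P2): min(-15, 42) = -15
S (P2): min(15, -11, -34) = -34
T (P2): min(45, -11, -30) = -30
U (P2): min(-8, 17) = -8
F (P1): max(-15, -34, -30, -8) = -8
V (P2): min(1, -21, 24) = -21
W (P2): min(18, -48, 34, -25) = -48
X (P2): min(-14, 40, -22) = -22
G (P1): max(-21, -48, -22) = -21
B (P2): min(-8, -21) = -21
root (P1): max(-12, -21) = -12

-12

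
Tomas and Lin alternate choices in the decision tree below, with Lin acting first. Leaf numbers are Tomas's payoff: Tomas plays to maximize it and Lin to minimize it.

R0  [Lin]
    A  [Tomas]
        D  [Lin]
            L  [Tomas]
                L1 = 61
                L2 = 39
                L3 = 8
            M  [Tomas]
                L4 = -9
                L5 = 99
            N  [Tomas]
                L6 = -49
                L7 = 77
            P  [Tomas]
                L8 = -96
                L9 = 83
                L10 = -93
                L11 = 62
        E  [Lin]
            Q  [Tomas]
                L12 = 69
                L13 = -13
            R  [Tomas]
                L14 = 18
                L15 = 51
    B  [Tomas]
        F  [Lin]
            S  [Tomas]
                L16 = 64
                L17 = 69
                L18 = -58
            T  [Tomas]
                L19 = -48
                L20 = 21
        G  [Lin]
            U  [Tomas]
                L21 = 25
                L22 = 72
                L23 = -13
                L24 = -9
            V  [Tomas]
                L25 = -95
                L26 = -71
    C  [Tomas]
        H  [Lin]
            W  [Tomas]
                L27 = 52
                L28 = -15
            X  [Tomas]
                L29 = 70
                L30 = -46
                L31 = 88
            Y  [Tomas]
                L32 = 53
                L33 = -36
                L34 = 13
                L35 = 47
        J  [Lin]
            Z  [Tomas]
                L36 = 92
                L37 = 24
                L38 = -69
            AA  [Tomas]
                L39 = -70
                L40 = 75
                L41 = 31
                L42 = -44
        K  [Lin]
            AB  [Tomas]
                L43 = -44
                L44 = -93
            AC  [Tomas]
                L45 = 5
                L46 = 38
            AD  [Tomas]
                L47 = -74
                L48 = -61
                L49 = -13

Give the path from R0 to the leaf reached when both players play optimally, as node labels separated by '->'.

L (Tomas): max(61, 39, 8) = 61
M (Tomas): max(-9, 99) = 99
N (Tomas): max(-49, 77) = 77
P (Tomas): max(-96, 83, -93, 62) = 83
D (Lin): min(61, 99, 77, 83) = 61
Q (Tomas): max(69, -13) = 69
R (Tomas): max(18, 51) = 51
E (Lin): min(69, 51) = 51
A (Tomas): max(61, 51) = 61
S (Tomas): max(64, 69, -58) = 69
T (Tomas): max(-48, 21) = 21
F (Lin): min(69, 21) = 21
U (Tomas): max(25, 72, -13, -9) = 72
V (Tomas): max(-95, -71) = -71
G (Lin): min(72, -71) = -71
B (Tomas): max(21, -71) = 21
W (Tomas): max(52, -15) = 52
X (Tomas): max(70, -46, 88) = 88
Y (Tomas): max(53, -36, 13, 47) = 53
H (Lin): min(52, 88, 53) = 52
Z (Tomas): max(92, 24, -69) = 92
AA (Tomas): max(-70, 75, 31, -44) = 75
J (Lin): min(92, 75) = 75
AB (Tomas): max(-44, -93) = -44
AC (Tomas): max(5, 38) = 38
AD (Tomas): max(-74, -61, -13) = -13
K (Lin): min(-44, 38, -13) = -44
C (Tomas): max(52, 75, -44) = 75
R0 (Lin): min(61, 21, 75) = 21
At R0, Lin picks B (lowest: 21).
At B, Tomas picks F (highest: 21).
At F, Lin picks T (lowest: 21).
At T, Tomas picks L20 (highest: 21).
Terminal value 21.

R0 -> B -> F -> T -> L20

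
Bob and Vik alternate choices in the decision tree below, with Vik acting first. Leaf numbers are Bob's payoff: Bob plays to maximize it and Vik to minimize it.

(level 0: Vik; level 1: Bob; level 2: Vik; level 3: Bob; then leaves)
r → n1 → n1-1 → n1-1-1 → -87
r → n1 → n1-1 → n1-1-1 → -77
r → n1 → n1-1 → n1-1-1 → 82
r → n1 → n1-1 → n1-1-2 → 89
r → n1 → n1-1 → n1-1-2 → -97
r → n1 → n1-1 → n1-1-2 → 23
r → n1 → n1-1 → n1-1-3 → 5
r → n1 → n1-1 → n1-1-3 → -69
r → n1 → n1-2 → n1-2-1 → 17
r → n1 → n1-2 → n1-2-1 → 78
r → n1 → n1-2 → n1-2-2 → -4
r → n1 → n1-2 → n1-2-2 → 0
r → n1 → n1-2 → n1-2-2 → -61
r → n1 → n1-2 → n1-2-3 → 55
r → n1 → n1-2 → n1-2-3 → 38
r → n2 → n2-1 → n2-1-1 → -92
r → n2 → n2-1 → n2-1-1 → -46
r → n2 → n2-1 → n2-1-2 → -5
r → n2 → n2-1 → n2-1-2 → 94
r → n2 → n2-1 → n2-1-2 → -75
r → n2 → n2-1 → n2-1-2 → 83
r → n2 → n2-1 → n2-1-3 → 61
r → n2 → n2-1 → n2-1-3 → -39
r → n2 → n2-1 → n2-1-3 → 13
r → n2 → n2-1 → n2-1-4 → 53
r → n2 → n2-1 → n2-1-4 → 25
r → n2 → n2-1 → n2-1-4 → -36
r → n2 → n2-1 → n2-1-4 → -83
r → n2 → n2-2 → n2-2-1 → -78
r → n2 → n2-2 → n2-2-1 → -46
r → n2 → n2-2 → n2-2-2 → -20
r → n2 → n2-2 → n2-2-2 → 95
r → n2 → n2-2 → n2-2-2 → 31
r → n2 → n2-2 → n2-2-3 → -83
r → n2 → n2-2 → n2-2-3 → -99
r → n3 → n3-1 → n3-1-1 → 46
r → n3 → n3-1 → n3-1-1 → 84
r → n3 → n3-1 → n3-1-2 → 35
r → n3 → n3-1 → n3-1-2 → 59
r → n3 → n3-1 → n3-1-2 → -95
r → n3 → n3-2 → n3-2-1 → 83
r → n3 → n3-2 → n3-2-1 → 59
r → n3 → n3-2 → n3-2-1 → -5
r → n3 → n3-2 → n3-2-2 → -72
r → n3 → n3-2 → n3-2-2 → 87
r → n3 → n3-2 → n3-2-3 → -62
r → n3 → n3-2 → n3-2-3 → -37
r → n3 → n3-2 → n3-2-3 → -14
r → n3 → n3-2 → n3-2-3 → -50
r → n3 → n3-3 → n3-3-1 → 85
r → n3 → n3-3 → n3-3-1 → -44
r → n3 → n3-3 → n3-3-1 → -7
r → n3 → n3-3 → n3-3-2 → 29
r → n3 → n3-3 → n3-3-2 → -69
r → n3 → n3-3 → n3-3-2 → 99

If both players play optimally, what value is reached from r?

-46

n1-1-1 (Bob): max(-87, -77, 82) = 82
n1-1-2 (Bob): max(89, -97, 23) = 89
n1-1-3 (Bob): max(5, -69) = 5
n1-1 (Vik): min(82, 89, 5) = 5
n1-2-1 (Bob): max(17, 78) = 78
n1-2-2 (Bob): max(-4, 0, -61) = 0
n1-2-3 (Bob): max(55, 38) = 55
n1-2 (Vik): min(78, 0, 55) = 0
n1 (Bob): max(5, 0) = 5
n2-1-1 (Bob): max(-92, -46) = -46
n2-1-2 (Bob): max(-5, 94, -75, 83) = 94
n2-1-3 (Bob): max(61, -39, 13) = 61
n2-1-4 (Bob): max(53, 25, -36, -83) = 53
n2-1 (Vik): min(-46, 94, 61, 53) = -46
n2-2-1 (Bob): max(-78, -46) = -46
n2-2-2 (Bob): max(-20, 95, 31) = 95
n2-2-3 (Bob): max(-83, -99) = -83
n2-2 (Vik): min(-46, 95, -83) = -83
n2 (Bob): max(-46, -83) = -46
n3-1-1 (Bob): max(46, 84) = 84
n3-1-2 (Bob): max(35, 59, -95) = 59
n3-1 (Vik): min(84, 59) = 59
n3-2-1 (Bob): max(83, 59, -5) = 83
n3-2-2 (Bob): max(-72, 87) = 87
n3-2-3 (Bob): max(-62, -37, -14, -50) = -14
n3-2 (Vik): min(83, 87, -14) = -14
n3-3-1 (Bob): max(85, -44, -7) = 85
n3-3-2 (Bob): max(29, -69, 99) = 99
n3-3 (Vik): min(85, 99) = 85
n3 (Bob): max(59, -14, 85) = 85
r (Vik): min(5, -46, 85) = -46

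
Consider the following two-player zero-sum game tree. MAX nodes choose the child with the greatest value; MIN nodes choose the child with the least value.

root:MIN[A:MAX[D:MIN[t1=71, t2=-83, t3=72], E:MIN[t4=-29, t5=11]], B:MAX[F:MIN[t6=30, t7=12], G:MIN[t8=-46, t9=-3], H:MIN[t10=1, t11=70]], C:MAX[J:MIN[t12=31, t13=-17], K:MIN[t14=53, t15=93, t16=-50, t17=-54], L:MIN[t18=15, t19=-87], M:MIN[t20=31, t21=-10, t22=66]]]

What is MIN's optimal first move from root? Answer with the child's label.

D (MIN): min(71, -83, 72) = -83
E (MIN): min(-29, 11) = -29
A (MAX): max(-83, -29) = -29
F (MIN): min(30, 12) = 12
G (MIN): min(-46, -3) = -46
H (MIN): min(1, 70) = 1
B (MAX): max(12, -46, 1) = 12
J (MIN): min(31, -17) = -17
K (MIN): min(53, 93, -50, -54) = -54
L (MIN): min(15, -87) = -87
M (MIN): min(31, -10, 66) = -10
C (MAX): max(-17, -54, -87, -10) = -10
root (MIN): min(-29, 12, -10) = -29
MIN at root wants the lowest of {A=-29, B=12, C=-10}, so chooses A.

A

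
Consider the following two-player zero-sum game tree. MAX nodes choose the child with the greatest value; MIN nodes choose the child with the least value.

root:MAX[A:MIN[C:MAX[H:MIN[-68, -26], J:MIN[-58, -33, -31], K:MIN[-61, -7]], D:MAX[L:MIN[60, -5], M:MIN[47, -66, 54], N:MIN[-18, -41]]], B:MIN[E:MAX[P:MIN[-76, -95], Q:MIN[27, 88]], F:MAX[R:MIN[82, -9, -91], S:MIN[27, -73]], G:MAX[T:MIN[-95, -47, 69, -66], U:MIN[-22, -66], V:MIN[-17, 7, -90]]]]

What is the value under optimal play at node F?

R (MIN): min(82, -9, -91) = -91
S (MIN): min(27, -73) = -73
F (MAX): max(-91, -73) = -73

-73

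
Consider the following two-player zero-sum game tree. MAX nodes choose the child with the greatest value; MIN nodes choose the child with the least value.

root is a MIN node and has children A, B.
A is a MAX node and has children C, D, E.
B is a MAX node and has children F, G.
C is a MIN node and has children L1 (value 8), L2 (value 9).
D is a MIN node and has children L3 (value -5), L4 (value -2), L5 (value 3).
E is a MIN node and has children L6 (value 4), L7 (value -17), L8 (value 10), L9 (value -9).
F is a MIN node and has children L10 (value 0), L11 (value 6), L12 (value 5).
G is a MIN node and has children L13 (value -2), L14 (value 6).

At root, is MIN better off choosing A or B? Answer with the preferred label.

C (MIN): min(8, 9) = 8
D (MIN): min(-5, -2, 3) = -5
E (MIN): min(4, -17, 10, -9) = -17
A (MAX): max(8, -5, -17) = 8
F (MIN): min(0, 6, 5) = 0
G (MIN): min(-2, 6) = -2
B (MAX): max(0, -2) = 0
MIN prefers the lower value; A=8, B=0. B is better since 0 < 8.

B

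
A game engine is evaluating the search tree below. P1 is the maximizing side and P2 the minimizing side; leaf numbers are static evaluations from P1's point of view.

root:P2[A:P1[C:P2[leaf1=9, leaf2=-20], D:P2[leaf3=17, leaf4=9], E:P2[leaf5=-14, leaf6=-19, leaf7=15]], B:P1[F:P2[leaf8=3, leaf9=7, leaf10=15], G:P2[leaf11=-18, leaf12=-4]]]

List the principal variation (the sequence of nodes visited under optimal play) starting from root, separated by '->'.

root -> B -> F -> leaf8

C (P2): min(9, -20) = -20
D (P2): min(17, 9) = 9
E (P2): min(-14, -19, 15) = -19
A (P1): max(-20, 9, -19) = 9
F (P2): min(3, 7, 15) = 3
G (P2): min(-18, -4) = -18
B (P1): max(3, -18) = 3
root (P2): min(9, 3) = 3
At root, P2 picks B (lowest: 3).
At B, P1 picks F (highest: 3).
At F, P2 picks leaf8 (lowest: 3).
Terminal value 3.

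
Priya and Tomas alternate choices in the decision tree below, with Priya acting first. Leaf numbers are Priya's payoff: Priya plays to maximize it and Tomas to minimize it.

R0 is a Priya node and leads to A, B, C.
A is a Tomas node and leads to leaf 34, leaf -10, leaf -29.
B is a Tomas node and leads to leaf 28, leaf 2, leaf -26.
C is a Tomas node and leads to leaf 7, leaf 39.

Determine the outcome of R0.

A (Tomas): min(34, -10, -29) = -29
B (Tomas): min(28, 2, -26) = -26
C (Tomas): min(7, 39) = 7
R0 (Priya): max(-29, -26, 7) = 7

7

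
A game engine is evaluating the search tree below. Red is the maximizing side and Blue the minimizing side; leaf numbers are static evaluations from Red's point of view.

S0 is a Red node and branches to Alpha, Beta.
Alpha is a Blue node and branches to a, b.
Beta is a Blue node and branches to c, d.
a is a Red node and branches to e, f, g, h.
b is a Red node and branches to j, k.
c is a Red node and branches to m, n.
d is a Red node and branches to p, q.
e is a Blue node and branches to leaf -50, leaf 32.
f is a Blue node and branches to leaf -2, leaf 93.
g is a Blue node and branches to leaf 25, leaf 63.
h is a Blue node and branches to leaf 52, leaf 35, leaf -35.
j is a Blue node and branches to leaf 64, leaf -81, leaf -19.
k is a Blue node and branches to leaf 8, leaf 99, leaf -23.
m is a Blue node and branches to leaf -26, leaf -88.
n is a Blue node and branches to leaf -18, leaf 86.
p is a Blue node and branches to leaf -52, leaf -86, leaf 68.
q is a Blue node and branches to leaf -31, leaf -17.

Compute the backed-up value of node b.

j (Blue): min(64, -81, -19) = -81
k (Blue): min(8, 99, -23) = -23
b (Red): max(-81, -23) = -23

-23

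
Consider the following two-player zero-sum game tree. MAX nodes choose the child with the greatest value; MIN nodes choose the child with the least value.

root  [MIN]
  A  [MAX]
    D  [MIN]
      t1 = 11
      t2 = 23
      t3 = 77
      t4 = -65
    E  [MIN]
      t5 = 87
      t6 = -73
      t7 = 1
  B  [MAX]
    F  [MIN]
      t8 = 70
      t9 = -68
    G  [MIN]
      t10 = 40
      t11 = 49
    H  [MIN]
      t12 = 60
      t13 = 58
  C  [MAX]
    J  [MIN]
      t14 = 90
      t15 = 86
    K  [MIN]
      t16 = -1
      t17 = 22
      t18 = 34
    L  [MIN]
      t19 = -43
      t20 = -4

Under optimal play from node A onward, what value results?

-65

D (MIN): min(11, 23, 77, -65) = -65
E (MIN): min(87, -73, 1) = -73
A (MAX): max(-65, -73) = -65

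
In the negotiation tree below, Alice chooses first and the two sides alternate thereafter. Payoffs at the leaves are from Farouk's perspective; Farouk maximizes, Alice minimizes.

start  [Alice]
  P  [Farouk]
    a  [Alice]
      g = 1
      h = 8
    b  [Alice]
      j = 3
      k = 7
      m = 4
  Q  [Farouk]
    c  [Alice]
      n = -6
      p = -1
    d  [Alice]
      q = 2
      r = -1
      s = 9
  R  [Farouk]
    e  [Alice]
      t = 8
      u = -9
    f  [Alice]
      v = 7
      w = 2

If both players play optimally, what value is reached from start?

-1

a (Alice): min(1, 8) = 1
b (Alice): min(3, 7, 4) = 3
P (Farouk): max(1, 3) = 3
c (Alice): min(-6, -1) = -6
d (Alice): min(2, -1, 9) = -1
Q (Farouk): max(-6, -1) = -1
e (Alice): min(8, -9) = -9
f (Alice): min(7, 2) = 2
R (Farouk): max(-9, 2) = 2
start (Alice): min(3, -1, 2) = -1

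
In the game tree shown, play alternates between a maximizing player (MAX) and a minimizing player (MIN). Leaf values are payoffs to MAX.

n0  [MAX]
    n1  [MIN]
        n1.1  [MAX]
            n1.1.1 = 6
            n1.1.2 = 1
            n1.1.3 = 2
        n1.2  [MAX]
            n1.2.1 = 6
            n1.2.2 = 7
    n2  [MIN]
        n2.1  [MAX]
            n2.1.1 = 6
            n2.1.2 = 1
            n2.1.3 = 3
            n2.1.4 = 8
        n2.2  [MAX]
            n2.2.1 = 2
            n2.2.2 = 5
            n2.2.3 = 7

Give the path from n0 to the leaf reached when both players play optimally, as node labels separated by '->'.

n0 -> n2 -> n2.2 -> n2.2.3

n1.1 (MAX): max(6, 1, 2) = 6
n1.2 (MAX): max(6, 7) = 7
n1 (MIN): min(6, 7) = 6
n2.1 (MAX): max(6, 1, 3, 8) = 8
n2.2 (MAX): max(2, 5, 7) = 7
n2 (MIN): min(8, 7) = 7
n0 (MAX): max(6, 7) = 7
At n0, MAX picks n2 (highest: 7).
At n2, MIN picks n2.2 (lowest: 7).
At n2.2, MAX picks n2.2.3 (highest: 7).
Terminal value 7.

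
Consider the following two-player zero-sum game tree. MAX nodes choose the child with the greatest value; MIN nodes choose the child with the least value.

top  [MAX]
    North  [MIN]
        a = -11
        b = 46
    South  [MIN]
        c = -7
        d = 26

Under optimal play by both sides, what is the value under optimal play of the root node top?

-7

North (MIN): min(-11, 46) = -11
South (MIN): min(-7, 26) = -7
top (MAX): max(-11, -7) = -7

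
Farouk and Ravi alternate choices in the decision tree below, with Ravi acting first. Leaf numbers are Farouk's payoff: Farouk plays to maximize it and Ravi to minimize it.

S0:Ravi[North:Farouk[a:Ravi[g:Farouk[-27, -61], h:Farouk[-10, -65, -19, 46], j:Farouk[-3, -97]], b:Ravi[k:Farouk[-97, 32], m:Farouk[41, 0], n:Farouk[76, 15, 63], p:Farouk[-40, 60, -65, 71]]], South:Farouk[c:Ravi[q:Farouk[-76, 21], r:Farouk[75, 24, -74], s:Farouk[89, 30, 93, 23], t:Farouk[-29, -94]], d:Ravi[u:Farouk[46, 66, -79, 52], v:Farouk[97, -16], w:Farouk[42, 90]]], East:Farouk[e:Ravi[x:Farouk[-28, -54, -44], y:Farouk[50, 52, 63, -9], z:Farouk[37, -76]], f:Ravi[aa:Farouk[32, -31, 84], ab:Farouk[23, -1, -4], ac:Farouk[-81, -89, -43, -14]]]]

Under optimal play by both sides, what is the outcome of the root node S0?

-14

g (Farouk): max(-27, -61) = -27
h (Farouk): max(-10, -65, -19, 46) = 46
j (Farouk): max(-3, -97) = -3
a (Ravi): min(-27, 46, -3) = -27
k (Farouk): max(-97, 32) = 32
m (Farouk): max(41, 0) = 41
n (Farouk): max(76, 15, 63) = 76
p (Farouk): max(-40, 60, -65, 71) = 71
b (Ravi): min(32, 41, 76, 71) = 32
North (Farouk): max(-27, 32) = 32
q (Farouk): max(-76, 21) = 21
r (Farouk): max(75, 24, -74) = 75
s (Farouk): max(89, 30, 93, 23) = 93
t (Farouk): max(-29, -94) = -29
c (Ravi): min(21, 75, 93, -29) = -29
u (Farouk): max(46, 66, -79, 52) = 66
v (Farouk): max(97, -16) = 97
w (Farouk): max(42, 90) = 90
d (Ravi): min(66, 97, 90) = 66
South (Farouk): max(-29, 66) = 66
x (Farouk): max(-28, -54, -44) = -28
y (Farouk): max(50, 52, 63, -9) = 63
z (Farouk): max(37, -76) = 37
e (Ravi): min(-28, 63, 37) = -28
aa (Farouk): max(32, -31, 84) = 84
ab (Farouk): max(23, -1, -4) = 23
ac (Farouk): max(-81, -89, -43, -14) = -14
f (Ravi): min(84, 23, -14) = -14
East (Farouk): max(-28, -14) = -14
S0 (Ravi): min(32, 66, -14) = -14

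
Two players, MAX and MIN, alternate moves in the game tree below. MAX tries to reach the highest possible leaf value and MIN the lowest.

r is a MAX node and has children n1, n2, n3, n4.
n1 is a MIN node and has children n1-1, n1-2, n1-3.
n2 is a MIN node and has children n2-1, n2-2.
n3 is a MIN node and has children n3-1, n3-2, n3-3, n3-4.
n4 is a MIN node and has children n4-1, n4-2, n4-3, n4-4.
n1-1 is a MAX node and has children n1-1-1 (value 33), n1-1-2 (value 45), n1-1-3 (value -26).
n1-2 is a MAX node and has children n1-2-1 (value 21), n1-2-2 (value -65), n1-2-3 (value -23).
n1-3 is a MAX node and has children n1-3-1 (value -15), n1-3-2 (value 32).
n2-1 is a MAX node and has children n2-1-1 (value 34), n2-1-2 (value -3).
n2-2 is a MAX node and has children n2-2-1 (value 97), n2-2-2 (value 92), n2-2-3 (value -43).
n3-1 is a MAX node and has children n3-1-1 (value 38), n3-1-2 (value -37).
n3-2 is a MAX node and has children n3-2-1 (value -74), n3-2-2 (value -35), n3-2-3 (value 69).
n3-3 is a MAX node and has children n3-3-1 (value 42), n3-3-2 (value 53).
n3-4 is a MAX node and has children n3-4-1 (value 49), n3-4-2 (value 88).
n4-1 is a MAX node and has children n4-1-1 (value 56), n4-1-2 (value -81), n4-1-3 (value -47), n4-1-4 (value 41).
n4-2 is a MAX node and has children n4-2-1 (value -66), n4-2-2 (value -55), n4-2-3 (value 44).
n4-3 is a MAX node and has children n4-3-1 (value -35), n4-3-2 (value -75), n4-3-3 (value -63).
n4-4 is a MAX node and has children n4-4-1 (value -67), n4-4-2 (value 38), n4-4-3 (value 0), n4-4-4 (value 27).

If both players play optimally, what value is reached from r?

n1-1 (MAX): max(33, 45, -26) = 45
n1-2 (MAX): max(21, -65, -23) = 21
n1-3 (MAX): max(-15, 32) = 32
n1 (MIN): min(45, 21, 32) = 21
n2-1 (MAX): max(34, -3) = 34
n2-2 (MAX): max(97, 92, -43) = 97
n2 (MIN): min(34, 97) = 34
n3-1 (MAX): max(38, -37) = 38
n3-2 (MAX): max(-74, -35, 69) = 69
n3-3 (MAX): max(42, 53) = 53
n3-4 (MAX): max(49, 88) = 88
n3 (MIN): min(38, 69, 53, 88) = 38
n4-1 (MAX): max(56, -81, -47, 41) = 56
n4-2 (MAX): max(-66, -55, 44) = 44
n4-3 (MAX): max(-35, -75, -63) = -35
n4-4 (MAX): max(-67, 38, 0, 27) = 38
n4 (MIN): min(56, 44, -35, 38) = -35
r (MAX): max(21, 34, 38, -35) = 38

38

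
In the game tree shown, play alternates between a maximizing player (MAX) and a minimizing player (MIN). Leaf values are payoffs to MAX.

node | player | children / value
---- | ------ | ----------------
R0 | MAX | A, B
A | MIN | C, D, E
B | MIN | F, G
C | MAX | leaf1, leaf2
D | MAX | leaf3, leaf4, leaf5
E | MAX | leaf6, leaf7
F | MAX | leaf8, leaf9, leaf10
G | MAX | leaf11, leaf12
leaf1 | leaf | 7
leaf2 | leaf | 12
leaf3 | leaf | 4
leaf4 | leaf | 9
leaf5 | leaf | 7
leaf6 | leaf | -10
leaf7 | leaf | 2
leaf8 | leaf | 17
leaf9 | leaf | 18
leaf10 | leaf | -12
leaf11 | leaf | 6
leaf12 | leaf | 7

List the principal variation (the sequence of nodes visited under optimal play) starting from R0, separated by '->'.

C (MAX): max(7, 12) = 12
D (MAX): max(4, 9, 7) = 9
E (MAX): max(-10, 2) = 2
A (MIN): min(12, 9, 2) = 2
F (MAX): max(17, 18, -12) = 18
G (MAX): max(6, 7) = 7
B (MIN): min(18, 7) = 7
R0 (MAX): max(2, 7) = 7
At R0, MAX picks B (highest: 7).
At B, MIN picks G (lowest: 7).
At G, MAX picks leaf12 (highest: 7).
Terminal value 7.

R0 -> B -> G -> leaf12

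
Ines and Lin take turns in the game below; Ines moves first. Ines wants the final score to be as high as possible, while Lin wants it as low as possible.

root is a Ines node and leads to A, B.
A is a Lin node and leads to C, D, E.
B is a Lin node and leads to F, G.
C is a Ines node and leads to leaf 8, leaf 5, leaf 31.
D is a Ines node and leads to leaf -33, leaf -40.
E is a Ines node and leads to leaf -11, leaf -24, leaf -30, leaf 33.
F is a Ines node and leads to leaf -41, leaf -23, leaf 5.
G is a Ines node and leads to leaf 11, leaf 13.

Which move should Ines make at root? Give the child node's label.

B

C (Ines): max(8, 5, 31) = 31
D (Ines): max(-33, -40) = -33
E (Ines): max(-11, -24, -30, 33) = 33
A (Lin): min(31, -33, 33) = -33
F (Ines): max(-41, -23, 5) = 5
G (Ines): max(11, 13) = 13
B (Lin): min(5, 13) = 5
root (Ines): max(-33, 5) = 5
Ines at root wants the highest of {A=-33, B=5}, so chooses B.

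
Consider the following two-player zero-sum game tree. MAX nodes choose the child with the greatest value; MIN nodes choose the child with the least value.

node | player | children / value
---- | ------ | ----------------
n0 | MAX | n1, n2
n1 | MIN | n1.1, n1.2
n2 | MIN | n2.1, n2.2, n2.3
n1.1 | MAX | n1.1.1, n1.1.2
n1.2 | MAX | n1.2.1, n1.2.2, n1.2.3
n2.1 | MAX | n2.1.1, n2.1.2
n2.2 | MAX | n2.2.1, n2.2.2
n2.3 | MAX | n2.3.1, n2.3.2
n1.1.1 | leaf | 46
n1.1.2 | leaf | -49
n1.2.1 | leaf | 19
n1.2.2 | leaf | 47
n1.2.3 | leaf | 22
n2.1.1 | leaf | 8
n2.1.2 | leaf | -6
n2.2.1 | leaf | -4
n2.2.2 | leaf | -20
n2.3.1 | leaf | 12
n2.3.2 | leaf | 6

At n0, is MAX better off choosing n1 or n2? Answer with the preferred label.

n1.1 (MAX): max(46, -49) = 46
n1.2 (MAX): max(19, 47, 22) = 47
n1 (MIN): min(46, 47) = 46
n2.1 (MAX): max(8, -6) = 8
n2.2 (MAX): max(-4, -20) = -4
n2.3 (MAX): max(12, 6) = 12
n2 (MIN): min(8, -4, 12) = -4
MAX prefers the higher value; n1=46, n2=-4. n1 is better since 46 > -4.

n1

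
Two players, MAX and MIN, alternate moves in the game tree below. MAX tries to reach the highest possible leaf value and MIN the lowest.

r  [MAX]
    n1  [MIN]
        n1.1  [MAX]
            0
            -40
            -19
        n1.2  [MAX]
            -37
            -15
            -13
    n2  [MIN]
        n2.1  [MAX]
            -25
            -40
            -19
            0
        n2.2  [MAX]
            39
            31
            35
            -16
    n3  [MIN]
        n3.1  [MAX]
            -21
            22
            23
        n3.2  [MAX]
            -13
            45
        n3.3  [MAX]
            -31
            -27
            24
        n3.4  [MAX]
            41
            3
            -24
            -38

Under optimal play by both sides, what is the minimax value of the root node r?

n1.1 (MAX): max(0, -40, -19) = 0
n1.2 (MAX): max(-37, -15, -13) = -13
n1 (MIN): min(0, -13) = -13
n2.1 (MAX): max(-25, -40, -19, 0) = 0
n2.2 (MAX): max(39, 31, 35, -16) = 39
n2 (MIN): min(0, 39) = 0
n3.1 (MAX): max(-21, 22, 23) = 23
n3.2 (MAX): max(-13, 45) = 45
n3.3 (MAX): max(-31, -27, 24) = 24
n3.4 (MAX): max(41, 3, -24, -38) = 41
n3 (MIN): min(23, 45, 24, 41) = 23
r (MAX): max(-13, 0, 23) = 23

23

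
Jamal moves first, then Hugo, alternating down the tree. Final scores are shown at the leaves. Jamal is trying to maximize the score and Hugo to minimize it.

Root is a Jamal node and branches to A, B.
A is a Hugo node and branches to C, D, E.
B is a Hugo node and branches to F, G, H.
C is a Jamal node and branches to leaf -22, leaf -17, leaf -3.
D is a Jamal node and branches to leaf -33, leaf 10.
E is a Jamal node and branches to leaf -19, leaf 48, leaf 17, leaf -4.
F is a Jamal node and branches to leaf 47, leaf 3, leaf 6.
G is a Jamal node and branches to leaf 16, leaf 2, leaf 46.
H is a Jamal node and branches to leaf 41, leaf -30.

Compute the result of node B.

F (Jamal): max(47, 3, 6) = 47
G (Jamal): max(16, 2, 46) = 46
H (Jamal): max(41, -30) = 41
B (Hugo): min(47, 46, 41) = 41

41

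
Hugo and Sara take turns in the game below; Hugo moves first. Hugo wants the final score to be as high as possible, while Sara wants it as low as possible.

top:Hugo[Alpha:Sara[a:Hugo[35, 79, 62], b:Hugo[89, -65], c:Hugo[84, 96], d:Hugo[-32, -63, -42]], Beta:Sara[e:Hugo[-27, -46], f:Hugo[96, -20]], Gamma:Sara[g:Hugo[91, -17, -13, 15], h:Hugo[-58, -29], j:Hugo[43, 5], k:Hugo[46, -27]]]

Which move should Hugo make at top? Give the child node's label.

a (Hugo): max(35, 79, 62) = 79
b (Hugo): max(89, -65) = 89
c (Hugo): max(84, 96) = 96
d (Hugo): max(-32, -63, -42) = -32
Alpha (Sara): min(79, 89, 96, -32) = -32
e (Hugo): max(-27, -46) = -27
f (Hugo): max(96, -20) = 96
Beta (Sara): min(-27, 96) = -27
g (Hugo): max(91, -17, -13, 15) = 91
h (Hugo): max(-58, -29) = -29
j (Hugo): max(43, 5) = 43
k (Hugo): max(46, -27) = 46
Gamma (Sara): min(91, -29, 43, 46) = -29
top (Hugo): max(-32, -27, -29) = -27
Hugo at top wants the highest of {Alpha=-32, Beta=-27, Gamma=-29}, so chooses Beta.

Beta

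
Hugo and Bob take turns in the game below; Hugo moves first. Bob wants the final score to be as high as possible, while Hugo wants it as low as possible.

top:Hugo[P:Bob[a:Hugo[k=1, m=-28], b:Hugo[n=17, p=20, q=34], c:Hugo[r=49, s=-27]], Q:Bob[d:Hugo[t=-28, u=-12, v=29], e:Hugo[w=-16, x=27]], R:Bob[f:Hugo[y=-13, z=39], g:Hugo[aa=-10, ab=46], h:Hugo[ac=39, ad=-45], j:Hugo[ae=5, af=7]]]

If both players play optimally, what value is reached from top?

-16

a (Hugo): min(1, -28) = -28
b (Hugo): min(17, 20, 34) = 17
c (Hugo): min(49, -27) = -27
P (Bob): max(-28, 17, -27) = 17
d (Hugo): min(-28, -12, 29) = -28
e (Hugo): min(-16, 27) = -16
Q (Bob): max(-28, -16) = -16
f (Hugo): min(-13, 39) = -13
g (Hugo): min(-10, 46) = -10
h (Hugo): min(39, -45) = -45
j (Hugo): min(5, 7) = 5
R (Bob): max(-13, -10, -45, 5) = 5
top (Hugo): min(17, -16, 5) = -16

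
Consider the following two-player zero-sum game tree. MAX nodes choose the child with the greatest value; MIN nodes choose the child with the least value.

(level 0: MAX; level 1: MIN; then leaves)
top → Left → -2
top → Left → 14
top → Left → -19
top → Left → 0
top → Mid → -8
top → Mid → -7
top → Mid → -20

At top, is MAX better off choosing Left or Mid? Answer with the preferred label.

Left

Left (MIN): min(-2, 14, -19, 0) = -19
Mid (MIN): min(-8, -7, -20) = -20
MAX prefers the higher value; Left=-19, Mid=-20. Left is better since -19 > -20.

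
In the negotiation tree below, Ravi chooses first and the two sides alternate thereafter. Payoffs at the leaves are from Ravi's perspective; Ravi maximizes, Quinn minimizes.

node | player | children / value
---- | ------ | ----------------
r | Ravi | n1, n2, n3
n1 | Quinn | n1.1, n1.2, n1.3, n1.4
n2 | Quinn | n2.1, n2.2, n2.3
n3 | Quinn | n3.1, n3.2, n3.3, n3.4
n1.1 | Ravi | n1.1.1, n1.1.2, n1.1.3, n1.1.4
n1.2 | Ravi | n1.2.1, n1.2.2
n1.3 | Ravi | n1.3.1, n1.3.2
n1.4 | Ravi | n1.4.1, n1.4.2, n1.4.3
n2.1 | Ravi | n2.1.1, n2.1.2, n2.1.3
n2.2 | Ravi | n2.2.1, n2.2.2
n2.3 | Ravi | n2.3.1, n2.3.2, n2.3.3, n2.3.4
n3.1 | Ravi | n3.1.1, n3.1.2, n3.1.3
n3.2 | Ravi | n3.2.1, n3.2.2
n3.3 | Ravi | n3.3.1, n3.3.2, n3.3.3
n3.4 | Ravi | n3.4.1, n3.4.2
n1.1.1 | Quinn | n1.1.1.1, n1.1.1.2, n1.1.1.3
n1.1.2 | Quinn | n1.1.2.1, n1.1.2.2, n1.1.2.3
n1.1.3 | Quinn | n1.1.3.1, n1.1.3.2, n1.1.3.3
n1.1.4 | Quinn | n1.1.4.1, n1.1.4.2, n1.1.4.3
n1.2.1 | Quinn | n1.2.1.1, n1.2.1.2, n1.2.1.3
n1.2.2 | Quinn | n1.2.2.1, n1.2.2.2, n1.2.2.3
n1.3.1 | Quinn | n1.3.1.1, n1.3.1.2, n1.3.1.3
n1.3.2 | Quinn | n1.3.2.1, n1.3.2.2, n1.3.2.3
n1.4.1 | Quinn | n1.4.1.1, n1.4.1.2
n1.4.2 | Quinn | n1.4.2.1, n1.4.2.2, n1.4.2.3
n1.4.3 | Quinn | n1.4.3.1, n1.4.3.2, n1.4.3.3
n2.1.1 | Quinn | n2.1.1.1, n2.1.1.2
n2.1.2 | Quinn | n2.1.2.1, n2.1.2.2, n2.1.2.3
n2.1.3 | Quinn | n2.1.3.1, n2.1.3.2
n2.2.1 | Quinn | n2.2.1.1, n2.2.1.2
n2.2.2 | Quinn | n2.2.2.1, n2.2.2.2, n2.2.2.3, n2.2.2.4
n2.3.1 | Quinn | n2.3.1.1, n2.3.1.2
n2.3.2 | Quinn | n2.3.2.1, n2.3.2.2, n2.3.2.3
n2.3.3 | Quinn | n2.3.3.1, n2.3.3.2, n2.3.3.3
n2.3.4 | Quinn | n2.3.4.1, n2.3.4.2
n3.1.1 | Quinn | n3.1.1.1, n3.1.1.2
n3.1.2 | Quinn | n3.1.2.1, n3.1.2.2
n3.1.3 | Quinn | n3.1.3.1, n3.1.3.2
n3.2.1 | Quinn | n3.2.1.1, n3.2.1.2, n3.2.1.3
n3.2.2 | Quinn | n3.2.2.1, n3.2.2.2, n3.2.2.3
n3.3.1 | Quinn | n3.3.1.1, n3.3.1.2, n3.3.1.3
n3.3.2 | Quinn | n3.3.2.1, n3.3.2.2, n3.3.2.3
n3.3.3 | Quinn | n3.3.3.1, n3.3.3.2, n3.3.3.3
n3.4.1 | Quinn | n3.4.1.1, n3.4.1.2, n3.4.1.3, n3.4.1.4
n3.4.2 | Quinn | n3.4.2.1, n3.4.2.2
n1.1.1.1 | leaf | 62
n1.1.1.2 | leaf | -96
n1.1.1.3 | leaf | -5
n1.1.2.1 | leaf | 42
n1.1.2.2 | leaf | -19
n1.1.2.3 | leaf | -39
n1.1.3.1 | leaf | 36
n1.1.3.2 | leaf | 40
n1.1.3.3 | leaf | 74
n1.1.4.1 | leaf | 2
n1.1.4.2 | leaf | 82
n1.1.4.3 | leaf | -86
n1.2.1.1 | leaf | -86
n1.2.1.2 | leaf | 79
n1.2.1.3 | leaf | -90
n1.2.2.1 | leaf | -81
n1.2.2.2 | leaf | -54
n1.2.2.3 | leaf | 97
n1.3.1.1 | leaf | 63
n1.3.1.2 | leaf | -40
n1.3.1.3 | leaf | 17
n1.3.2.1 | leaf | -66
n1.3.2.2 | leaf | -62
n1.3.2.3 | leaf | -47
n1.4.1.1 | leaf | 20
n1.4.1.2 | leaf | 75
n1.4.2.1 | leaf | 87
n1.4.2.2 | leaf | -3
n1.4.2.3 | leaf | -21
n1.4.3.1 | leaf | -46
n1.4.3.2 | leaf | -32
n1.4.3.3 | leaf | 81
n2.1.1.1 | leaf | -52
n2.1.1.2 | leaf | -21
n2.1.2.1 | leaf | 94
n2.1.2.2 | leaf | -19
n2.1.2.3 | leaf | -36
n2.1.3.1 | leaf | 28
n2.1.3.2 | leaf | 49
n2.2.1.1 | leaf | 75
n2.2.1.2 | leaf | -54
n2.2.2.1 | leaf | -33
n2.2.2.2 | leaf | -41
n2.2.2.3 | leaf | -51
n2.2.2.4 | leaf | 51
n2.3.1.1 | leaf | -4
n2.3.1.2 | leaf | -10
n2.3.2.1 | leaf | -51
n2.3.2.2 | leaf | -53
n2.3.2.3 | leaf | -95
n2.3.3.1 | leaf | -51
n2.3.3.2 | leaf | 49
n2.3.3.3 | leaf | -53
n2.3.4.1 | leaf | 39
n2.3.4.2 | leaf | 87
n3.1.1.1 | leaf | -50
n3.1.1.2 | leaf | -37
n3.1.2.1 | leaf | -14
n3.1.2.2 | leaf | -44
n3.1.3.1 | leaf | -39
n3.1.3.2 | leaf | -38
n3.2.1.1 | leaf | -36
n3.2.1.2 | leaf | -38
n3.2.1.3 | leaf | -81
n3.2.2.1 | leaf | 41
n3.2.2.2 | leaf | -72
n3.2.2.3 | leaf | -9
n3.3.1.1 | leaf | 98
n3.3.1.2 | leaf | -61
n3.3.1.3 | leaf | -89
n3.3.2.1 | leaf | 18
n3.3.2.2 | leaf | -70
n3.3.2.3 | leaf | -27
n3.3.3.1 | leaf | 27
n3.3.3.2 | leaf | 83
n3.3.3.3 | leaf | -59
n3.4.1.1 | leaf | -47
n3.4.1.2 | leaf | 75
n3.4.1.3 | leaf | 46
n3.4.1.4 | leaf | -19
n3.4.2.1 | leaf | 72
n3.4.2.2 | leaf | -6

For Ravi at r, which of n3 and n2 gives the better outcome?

n2

n3.1.1 (Quinn): min(-50, -37) = -50
n3.1.2 (Quinn): min(-14, -44) = -44
n3.1.3 (Quinn): min(-39, -38) = -39
n3.1 (Ravi): max(-50, -44, -39) = -39
n3.2.1 (Quinn): min(-36, -38, -81) = -81
n3.2.2 (Quinn): min(41, -72, -9) = -72
n3.2 (Ravi): max(-81, -72) = -72
n3.3.1 (Quinn): min(98, -61, -89) = -89
n3.3.2 (Quinn): min(18, -70, -27) = -70
n3.3.3 (Quinn): min(27, 83, -59) = -59
n3.3 (Ravi): max(-89, -70, -59) = -59
n3.4.1 (Quinn): min(-47, 75, 46, -19) = -47
n3.4.2 (Quinn): min(72, -6) = -6
n3.4 (Ravi): max(-47, -6) = -6
n3 (Quinn): min(-39, -72, -59, -6) = -72
n2.1.1 (Quinn): min(-52, -21) = -52
n2.1.2 (Quinn): min(94, -19, -36) = -36
n2.1.3 (Quinn): min(28, 49) = 28
n2.1 (Ravi): max(-52, -36, 28) = 28
n2.2.1 (Quinn): min(75, -54) = -54
n2.2.2 (Quinn): min(-33, -41, -51, 51) = -51
n2.2 (Ravi): max(-54, -51) = -51
n2.3.1 (Quinn): min(-4, -10) = -10
n2.3.2 (Quinn): min(-51, -53, -95) = -95
n2.3.3 (Quinn): min(-51, 49, -53) = -53
n2.3.4 (Quinn): min(39, 87) = 39
n2.3 (Ravi): max(-10, -95, -53, 39) = 39
n2 (Quinn): min(28, -51, 39) = -51
Ravi prefers the higher value; n3=-72, n2=-51. n2 is better since -51 > -72.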